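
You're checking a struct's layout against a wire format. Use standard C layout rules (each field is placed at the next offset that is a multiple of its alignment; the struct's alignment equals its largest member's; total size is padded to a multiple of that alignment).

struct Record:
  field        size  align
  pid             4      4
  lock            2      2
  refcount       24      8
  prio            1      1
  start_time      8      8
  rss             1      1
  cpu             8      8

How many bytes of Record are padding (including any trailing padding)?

16

@0: pid [4B, align 4] → 4
@4: lock [2B, align 2] → 6
+2 pad (align 8)
@8: refcount [24B, align 8] → 32
@32: prio [1B, align 1] → 33
+7 pad (align 8)
@40: start_time [8B, align 8] → 48
@48: rss [1B, align 1] → 49
+7 pad (align 8)
@56: cpu [8B, align 8] → 64
size 64, align 8
data bytes 48, size 64 → padding 16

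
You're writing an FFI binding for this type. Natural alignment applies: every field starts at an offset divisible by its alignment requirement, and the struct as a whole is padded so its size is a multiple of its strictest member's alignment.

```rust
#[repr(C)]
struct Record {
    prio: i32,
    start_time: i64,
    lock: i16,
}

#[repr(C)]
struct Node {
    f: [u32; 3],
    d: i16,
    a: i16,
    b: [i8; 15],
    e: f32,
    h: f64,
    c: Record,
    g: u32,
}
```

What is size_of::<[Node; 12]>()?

960

Record: @0: prio [4B, align 4] → 4; +4 pad (align 8); @8: start_time [8B, align 8] → 16; @16: lock [2B, align 2] → 18; +6 tail pad (align 8); size 24, align 8
@0: f [12B, align 4] → 12
@12: d [2B, align 2] → 14
@14: a [2B, align 2] → 16
@16: b [15B, align 1] → 31
+1 pad (align 4)
@32: e [4B, align 4] → 36
+4 pad (align 8)
@40: h [8B, align 8] → 48
@48: c [24B, align 8] → 72
@72: g [4B, align 4] → 76
+4 tail pad (align 8)
size 80, align 8
array of 12: 12 × 80 = 960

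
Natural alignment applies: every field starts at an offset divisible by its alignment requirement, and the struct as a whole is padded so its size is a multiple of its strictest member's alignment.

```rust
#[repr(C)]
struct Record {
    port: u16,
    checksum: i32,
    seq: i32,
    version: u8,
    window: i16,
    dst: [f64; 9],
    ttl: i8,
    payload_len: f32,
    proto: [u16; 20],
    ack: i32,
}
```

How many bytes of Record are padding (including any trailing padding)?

10

@0: port [2B, align 2] → 2
+2 pad (align 4)
@4: checksum [4B, align 4] → 8
@8: seq [4B, align 4] → 12
@12: version [1B, align 1] → 13
+1 pad (align 2)
@14: window [2B, align 2] → 16
@16: dst [72B, align 8] → 88
@88: ttl [1B, align 1] → 89
+3 pad (align 4)
@92: payload_len [4B, align 4] → 96
@96: proto [40B, align 2] → 136
@136: ack [4B, align 4] → 140
+4 tail pad (align 8)
size 144, align 8
data bytes 134, size 144 → padding 10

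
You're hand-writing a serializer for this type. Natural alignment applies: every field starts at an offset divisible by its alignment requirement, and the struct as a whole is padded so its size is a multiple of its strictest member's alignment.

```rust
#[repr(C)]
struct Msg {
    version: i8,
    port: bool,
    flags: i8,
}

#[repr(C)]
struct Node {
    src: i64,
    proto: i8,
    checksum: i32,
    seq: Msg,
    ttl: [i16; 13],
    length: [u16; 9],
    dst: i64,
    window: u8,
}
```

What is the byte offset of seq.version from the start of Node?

16

Msg: @0: version [1B, align 1] → 1; @1: port [1B, align 1] → 2; @2: flags [1B, align 1] → 3; size 3, align 1
@0: src [8B, align 8] → 8
@8: proto [1B, align 1] → 9
+3 pad (align 4)
@12: checksum [4B, align 4] → 16
@16: seq [3B, align 1] → 19
within Msg: version at 0
16 + 0 = 16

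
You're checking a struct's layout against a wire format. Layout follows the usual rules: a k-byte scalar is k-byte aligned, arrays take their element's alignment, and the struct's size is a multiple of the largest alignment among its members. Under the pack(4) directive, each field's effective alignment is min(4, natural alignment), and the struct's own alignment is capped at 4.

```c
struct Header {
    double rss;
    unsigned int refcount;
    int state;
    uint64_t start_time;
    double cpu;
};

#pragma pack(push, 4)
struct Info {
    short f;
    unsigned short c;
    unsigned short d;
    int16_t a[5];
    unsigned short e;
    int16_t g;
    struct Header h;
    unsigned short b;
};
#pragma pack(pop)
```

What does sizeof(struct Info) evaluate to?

56

Header: @0: rss [8B, align 8] → 8; @8: refcount [4B, align 4] → 12; @12: state [4B, align 4] → 16; @16: start_time [8B, align 8] → 24; @24: cpu [8B, align 8] → 32; size 32, align 8
@0: f [2B, align 2] → 2
@2: c [2B, align 2] → 4
@4: d [2B, align 2] → 6
@6: a [10B, align 2] → 16
@16: e [2B, align 2] → 18
@18: g [2B, align 2] → 20
@20: h [32B, align 4] → 52
@52: b [2B, align 2] → 54
+2 tail pad (align 4)
size 56, align 4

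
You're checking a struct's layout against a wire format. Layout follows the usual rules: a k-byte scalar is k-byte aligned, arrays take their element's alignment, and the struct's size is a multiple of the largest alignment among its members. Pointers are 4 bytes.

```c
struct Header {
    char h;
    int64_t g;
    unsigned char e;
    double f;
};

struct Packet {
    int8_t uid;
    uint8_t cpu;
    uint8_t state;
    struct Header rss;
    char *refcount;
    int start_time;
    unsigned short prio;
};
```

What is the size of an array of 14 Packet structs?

784

Header: h at 0 (size 1, align 1) → ends 1; pad 7 to align 8 for g; g at 8 (size 8, align 8) → ends 16; e at 16 (size 1, align 1) → ends 17; pad 7 to align 8 for f; f at 24 (size 8, align 8) → ends 32; total 32 bytes, alignment 8
uid at 0 (size 1, align 1) → ends 1
cpu at 1 (size 1, align 1) → ends 2
state at 2 (size 1, align 1) → ends 3
pad 5 to align 8 for rss
rss at 8 (size 32, align 8) → ends 40
refcount at 40 (size 4, align 4) → ends 44
start_time at 44 (size 4, align 4) → ends 48
prio at 48 (size 2, align 2) → ends 50
tail pad 6 to reach multiple of 8
total 56 bytes, alignment 8
array of 14: 14 × 56 = 784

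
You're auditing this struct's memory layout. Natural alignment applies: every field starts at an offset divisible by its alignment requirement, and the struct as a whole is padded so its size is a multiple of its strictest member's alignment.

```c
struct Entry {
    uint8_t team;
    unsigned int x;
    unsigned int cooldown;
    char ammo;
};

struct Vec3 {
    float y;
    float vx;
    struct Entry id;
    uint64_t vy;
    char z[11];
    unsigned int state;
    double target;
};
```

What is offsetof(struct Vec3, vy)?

Entry: 0..1  team  (1B, 1-aligned); 1..4  -- padding (3B); 4..8  x  (4B, 4-aligned); 8..12  cooldown  (4B, 4-aligned); 12..13  ammo  (1B, 1-aligned); 13..16  -- tail padding (3B); sizeof = 16, alignof = 4
0..4  y  (4B, 4-aligned)
4..8  vx  (4B, 4-aligned)
8..24  id  (16B, 4-aligned)
24..32  vy  (8B, 8-aligned)

24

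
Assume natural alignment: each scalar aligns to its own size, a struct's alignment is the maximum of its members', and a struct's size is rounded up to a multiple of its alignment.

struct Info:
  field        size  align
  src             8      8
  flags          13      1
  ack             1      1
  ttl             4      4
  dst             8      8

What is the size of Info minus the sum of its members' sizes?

@0: src [8B, align 8] → 8
@8: flags [13B, align 1] → 21
@21: ack [1B, align 1] → 22
+2 pad (align 4)
@24: ttl [4B, align 4] → 28
+4 pad (align 8)
@32: dst [8B, align 8] → 40
size 40, align 8
data bytes 34, size 40 → padding 6

6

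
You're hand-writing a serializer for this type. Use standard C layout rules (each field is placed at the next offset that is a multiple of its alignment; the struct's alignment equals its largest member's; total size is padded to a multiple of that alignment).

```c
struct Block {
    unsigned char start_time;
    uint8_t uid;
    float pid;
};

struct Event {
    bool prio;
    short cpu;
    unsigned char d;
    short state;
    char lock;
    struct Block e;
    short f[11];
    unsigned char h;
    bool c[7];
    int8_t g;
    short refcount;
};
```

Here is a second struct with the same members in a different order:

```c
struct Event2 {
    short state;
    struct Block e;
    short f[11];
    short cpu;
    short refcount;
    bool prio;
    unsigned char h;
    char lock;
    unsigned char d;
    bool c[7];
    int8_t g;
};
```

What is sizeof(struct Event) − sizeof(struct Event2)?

Block: @0: start_time [1B, align 1] → 1; @1: uid [1B, align 1] → 2; +2 pad (align 4); @4: pid [4B, align 4] → 8; size 8, align 4
@0: prio [1B, align 1] → 1
+1 pad (align 2)
@2: cpu [2B, align 2] → 4
@4: d [1B, align 1] → 5
+1 pad (align 2)
@6: state [2B, align 2] → 8
@8: lock [1B, align 1] → 9
+3 pad (align 4)
@12: e [8B, align 4] → 20
@20: f [22B, align 2] → 42
@42: h [1B, align 1] → 43
@43: c [7B, align 1] → 50
@50: g [1B, align 1] → 51
+1 pad (align 2)
@52: refcount [2B, align 2] → 54
+2 tail pad (align 4)
size 56, align 4
— Event2 —
@0: state [2B, align 2] → 2
+2 pad (align 4)
@4: e [8B, align 4] → 12
@12: f [22B, align 2] → 34
@34: cpu [2B, align 2] → 36
@36: refcount [2B, align 2] → 38
@38: prio [1B, align 1] → 39
@39: h [1B, align 1] → 40
@40: lock [1B, align 1] → 41
@41: d [1B, align 1] → 42
@42: c [7B, align 1] → 49
@49: g [1B, align 1] → 50
+2 tail pad (align 4)
size 52, align 4
56 − 52 = 4

4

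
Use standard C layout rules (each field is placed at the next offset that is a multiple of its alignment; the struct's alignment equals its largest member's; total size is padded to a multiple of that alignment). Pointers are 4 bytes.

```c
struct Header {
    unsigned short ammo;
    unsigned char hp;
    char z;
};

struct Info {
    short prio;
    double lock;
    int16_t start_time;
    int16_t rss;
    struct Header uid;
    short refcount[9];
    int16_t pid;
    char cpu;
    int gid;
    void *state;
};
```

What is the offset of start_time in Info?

16

Header: 0..2  ammo  (2B, 2-aligned); 2..3  hp  (1B, 1-aligned); 3..4  z  (1B, 1-aligned); sizeof = 4, alignof = 2
0..2  prio  (2B, 2-aligned)
2..8  -- padding (6B)
8..16  lock  (8B, 8-aligned)
16..18  start_time  (2B, 2-aligned)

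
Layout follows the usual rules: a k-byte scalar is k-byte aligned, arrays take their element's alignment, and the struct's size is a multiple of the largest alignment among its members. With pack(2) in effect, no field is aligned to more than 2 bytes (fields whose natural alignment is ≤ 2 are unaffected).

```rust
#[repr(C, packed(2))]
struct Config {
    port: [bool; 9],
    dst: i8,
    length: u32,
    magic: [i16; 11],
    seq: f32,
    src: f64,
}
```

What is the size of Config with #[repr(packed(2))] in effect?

@0: port [9B, align 1] → 9
@9: dst [1B, align 1] → 10
@10: length [4B, align 2] → 14
@14: magic [22B, align 2] → 36
@36: seq [4B, align 2] → 40
@40: src [8B, align 2] → 48
size 48, align 2

48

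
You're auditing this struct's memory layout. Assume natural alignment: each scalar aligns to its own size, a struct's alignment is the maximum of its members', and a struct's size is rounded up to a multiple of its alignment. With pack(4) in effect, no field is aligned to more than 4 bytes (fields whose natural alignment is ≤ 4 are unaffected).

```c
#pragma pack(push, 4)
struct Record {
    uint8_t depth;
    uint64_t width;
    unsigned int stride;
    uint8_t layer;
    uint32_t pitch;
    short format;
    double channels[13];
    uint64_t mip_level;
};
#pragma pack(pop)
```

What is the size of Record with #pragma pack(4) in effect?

140

0..1  depth  (1B, 1-aligned)
1..4  -- padding (3B)
4..12  width  (8B, 4-aligned)
12..16  stride  (4B, 4-aligned)
16..17  layer  (1B, 1-aligned)
17..20  -- padding (3B)
20..24  pitch  (4B, 4-aligned)
24..26  format  (2B, 2-aligned)
26..28  -- padding (2B)
28..132  channels  (104B, 4-aligned)
132..140  mip_level  (8B, 4-aligned)
sizeof = 140, alignof = 4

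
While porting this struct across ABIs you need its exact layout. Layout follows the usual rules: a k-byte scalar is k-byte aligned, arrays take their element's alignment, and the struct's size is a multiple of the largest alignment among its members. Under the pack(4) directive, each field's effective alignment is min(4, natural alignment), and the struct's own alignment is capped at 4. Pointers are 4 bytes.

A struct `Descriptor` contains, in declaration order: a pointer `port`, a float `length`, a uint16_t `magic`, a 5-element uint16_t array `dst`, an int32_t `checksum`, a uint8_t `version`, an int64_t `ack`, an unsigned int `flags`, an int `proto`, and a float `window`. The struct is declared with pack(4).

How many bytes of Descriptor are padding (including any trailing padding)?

0..4  port  (4B, 4-aligned)
4..8  length  (4B, 4-aligned)
8..10  magic  (2B, 2-aligned)
10..20  dst  (10B, 2-aligned)
20..24  checksum  (4B, 4-aligned)
24..25  version  (1B, 1-aligned)
25..28  -- padding (3B)
28..36  ack  (8B, 4-aligned)
36..40  flags  (4B, 4-aligned)
40..44  proto  (4B, 4-aligned)
44..48  window  (4B, 4-aligned)
sizeof = 48, alignof = 4
data bytes 45, size 48 → padding 3

3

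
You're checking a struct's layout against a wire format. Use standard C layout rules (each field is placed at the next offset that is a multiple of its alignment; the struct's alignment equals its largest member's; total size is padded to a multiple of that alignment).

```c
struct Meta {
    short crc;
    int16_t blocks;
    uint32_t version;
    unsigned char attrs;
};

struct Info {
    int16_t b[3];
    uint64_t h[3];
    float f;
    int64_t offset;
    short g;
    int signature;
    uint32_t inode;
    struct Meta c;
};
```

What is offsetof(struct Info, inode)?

56

Meta: @0: crc [2B, align 2] → 2; @2: blocks [2B, align 2] → 4; @4: version [4B, align 4] → 8; @8: attrs [1B, align 1] → 9; +3 tail pad (align 4); size 12, align 4
@0: b [6B, align 2] → 6
+2 pad (align 8)
@8: h [24B, align 8] → 32
@32: f [4B, align 4] → 36
+4 pad (align 8)
@40: offset [8B, align 8] → 48
@48: g [2B, align 2] → 50
+2 pad (align 4)
@52: signature [4B, align 4] → 56
@56: inode [4B, align 4] → 60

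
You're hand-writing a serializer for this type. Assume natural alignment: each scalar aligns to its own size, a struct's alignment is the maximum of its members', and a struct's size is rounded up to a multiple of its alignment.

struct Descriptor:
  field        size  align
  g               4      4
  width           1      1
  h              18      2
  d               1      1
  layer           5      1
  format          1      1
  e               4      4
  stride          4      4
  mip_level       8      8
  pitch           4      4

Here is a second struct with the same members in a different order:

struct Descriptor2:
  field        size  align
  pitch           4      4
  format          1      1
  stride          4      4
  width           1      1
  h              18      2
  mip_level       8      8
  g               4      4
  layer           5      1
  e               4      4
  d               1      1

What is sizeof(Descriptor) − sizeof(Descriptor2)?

-8

g at 0 (size 4, align 4) → ends 4
width at 4 (size 1, align 1) → ends 5
pad 1 to align 2 for h
h at 6 (size 18, align 2) → ends 24
d at 24 (size 1, align 1) → ends 25
layer at 25 (size 5, align 1) → ends 30
format at 30 (size 1, align 1) → ends 31
pad 1 to align 4 for e
e at 32 (size 4, align 4) → ends 36
stride at 36 (size 4, align 4) → ends 40
mip_level at 40 (size 8, align 8) → ends 48
pitch at 48 (size 4, align 4) → ends 52
tail pad 4 to reach multiple of 8
total 56 bytes, alignment 8
— Descriptor2 —
pitch at 0 (size 4, align 4) → ends 4
format at 4 (size 1, align 1) → ends 5
pad 3 to align 4 for stride
stride at 8 (size 4, align 4) → ends 12
width at 12 (size 1, align 1) → ends 13
pad 1 to align 2 for h
h at 14 (size 18, align 2) → ends 32
mip_level at 32 (size 8, align 8) → ends 40
g at 40 (size 4, align 4) → ends 44
layer at 44 (size 5, align 1) → ends 49
pad 3 to align 4 for e
e at 52 (size 4, align 4) → ends 56
d at 56 (size 1, align 1) → ends 57
tail pad 7 to reach multiple of 8
total 64 bytes, alignment 8
56 − 64 = -8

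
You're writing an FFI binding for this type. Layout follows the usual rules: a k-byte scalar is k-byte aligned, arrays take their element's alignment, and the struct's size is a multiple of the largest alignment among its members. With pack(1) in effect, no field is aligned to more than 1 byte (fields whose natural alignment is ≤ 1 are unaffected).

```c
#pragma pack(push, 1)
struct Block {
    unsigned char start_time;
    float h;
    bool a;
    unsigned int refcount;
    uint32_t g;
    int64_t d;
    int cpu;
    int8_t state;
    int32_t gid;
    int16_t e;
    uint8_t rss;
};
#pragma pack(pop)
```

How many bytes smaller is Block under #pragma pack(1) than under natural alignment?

14

natural layout:
  0..1  start_time  (1B, 1-aligned)
  1..4  -- padding (3B)
  4..8  h  (4B, 4-aligned)
  8..9  a  (1B, 1-aligned)
  9..12  -- padding (3B)
  12..16  refcount  (4B, 4-aligned)
  16..20  g  (4B, 4-aligned)
  20..24  -- padding (4B)
  24..32  d  (8B, 8-aligned)
  32..36  cpu  (4B, 4-aligned)
  36..37  state  (1B, 1-aligned)
  37..40  -- padding (3B)
  40..44  gid  (4B, 4-aligned)
  44..46  e  (2B, 2-aligned)
  46..47  rss  (1B, 1-aligned)
  47..48  -- tail padding (1B)
  sizeof = 48, alignof = 8
packed(1) layout:
  0..1  start_time  (1B, 1-aligned)
  1..5  h  (4B, 1-aligned)
  5..6  a  (1B, 1-aligned)
  6..10  refcount  (4B, 1-aligned)
  10..14  g  (4B, 1-aligned)
  14..22  d  (8B, 1-aligned)
  22..26  cpu  (4B, 1-aligned)
  26..27  state  (1B, 1-aligned)
  27..31  gid  (4B, 1-aligned)
  31..33  e  (2B, 1-aligned)
  33..34  rss  (1B, 1-aligned)
  sizeof = 34, alignof = 1
48 − 34 = 14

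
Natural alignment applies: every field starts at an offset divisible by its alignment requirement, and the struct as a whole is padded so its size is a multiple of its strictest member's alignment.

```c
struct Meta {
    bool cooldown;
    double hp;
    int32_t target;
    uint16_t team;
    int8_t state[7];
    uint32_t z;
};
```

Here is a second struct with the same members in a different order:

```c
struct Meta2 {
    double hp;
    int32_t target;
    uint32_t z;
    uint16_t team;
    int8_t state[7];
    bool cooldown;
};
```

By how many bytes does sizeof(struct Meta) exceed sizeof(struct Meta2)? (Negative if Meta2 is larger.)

8

0..1  cooldown  (1B, 1-aligned)
1..8  -- padding (7B)
8..16  hp  (8B, 8-aligned)
16..20  target  (4B, 4-aligned)
20..22  team  (2B, 2-aligned)
22..29  state  (7B, 1-aligned)
29..32  -- padding (3B)
32..36  z  (4B, 4-aligned)
36..40  -- tail padding (4B)
sizeof = 40, alignof = 8
— Meta2 —
0..8  hp  (8B, 8-aligned)
8..12  target  (4B, 4-aligned)
12..16  z  (4B, 4-aligned)
16..18  team  (2B, 2-aligned)
18..25  state  (7B, 1-aligned)
25..26  cooldown  (1B, 1-aligned)
26..32  -- tail padding (6B)
sizeof = 32, alignof = 8
40 − 32 = 8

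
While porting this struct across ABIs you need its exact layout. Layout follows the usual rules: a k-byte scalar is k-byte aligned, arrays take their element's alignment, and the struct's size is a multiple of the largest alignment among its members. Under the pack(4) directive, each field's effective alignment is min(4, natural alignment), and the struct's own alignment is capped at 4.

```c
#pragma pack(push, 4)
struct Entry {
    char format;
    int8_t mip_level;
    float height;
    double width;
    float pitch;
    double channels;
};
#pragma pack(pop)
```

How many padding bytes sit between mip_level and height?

2

0..1  format  (1B, 1-aligned)
1..2  mip_level  (1B, 1-aligned)
2..4  -- padding (2B)
4..8  height  (4B, 4-aligned)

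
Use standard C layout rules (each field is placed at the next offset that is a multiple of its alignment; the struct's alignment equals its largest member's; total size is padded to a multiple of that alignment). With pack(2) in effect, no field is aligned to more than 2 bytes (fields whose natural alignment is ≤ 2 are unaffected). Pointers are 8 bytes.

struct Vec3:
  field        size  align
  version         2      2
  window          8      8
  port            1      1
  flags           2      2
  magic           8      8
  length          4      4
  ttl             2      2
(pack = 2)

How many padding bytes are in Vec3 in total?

1

0..2  version  (2B, 2-aligned)
2..10  window  (8B, 2-aligned)
10..11  port  (1B, 1-aligned)
11..12  -- padding (1B)
12..14  flags  (2B, 2-aligned)
14..22  magic  (8B, 2-aligned)
22..26  length  (4B, 2-aligned)
26..28  ttl  (2B, 2-aligned)
sizeof = 28, alignof = 2
data bytes 27, size 28 → padding 1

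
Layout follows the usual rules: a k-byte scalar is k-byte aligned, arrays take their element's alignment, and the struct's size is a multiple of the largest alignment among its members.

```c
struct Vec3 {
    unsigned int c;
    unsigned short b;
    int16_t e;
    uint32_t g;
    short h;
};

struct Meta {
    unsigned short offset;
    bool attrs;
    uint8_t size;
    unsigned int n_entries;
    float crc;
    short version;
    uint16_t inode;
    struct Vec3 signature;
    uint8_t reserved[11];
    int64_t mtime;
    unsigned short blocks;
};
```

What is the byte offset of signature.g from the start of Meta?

24

Vec3: c at 0 (size 4, align 4) → ends 4; b at 4 (size 2, align 2) → ends 6; e at 6 (size 2, align 2) → ends 8; g at 8 (size 4, align 4) → ends 12; h at 12 (size 2, align 2) → ends 14; tail pad 2 to reach multiple of 4; total 16 bytes, alignment 4
offset at 0 (size 2, align 2) → ends 2
attrs at 2 (size 1, align 1) → ends 3
size at 3 (size 1, align 1) → ends 4
n_entries at 4 (size 4, align 4) → ends 8
crc at 8 (size 4, align 4) → ends 12
version at 12 (size 2, align 2) → ends 14
inode at 14 (size 2, align 2) → ends 16
signature at 16 (size 16, align 4) → ends 32
within Vec3: g at 8
16 + 8 = 24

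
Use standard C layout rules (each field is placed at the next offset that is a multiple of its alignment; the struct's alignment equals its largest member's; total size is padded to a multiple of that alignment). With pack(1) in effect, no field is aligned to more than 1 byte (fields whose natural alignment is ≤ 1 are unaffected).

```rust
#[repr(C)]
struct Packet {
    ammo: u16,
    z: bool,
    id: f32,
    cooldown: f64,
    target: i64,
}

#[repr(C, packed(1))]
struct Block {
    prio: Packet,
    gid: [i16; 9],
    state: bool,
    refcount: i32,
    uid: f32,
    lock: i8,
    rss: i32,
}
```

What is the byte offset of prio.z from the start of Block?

Packet: @0: ammo [2B, align 2] → 2; @2: z [1B, align 1] → 3; +1 pad (align 4); @4: id [4B, align 4] → 8; @8: cooldown [8B, align 8] → 16; @16: target [8B, align 8] → 24; size 24, align 8
@0: prio [24B, align 1] → 24
within Packet: z at 2
0 + 2 = 2

2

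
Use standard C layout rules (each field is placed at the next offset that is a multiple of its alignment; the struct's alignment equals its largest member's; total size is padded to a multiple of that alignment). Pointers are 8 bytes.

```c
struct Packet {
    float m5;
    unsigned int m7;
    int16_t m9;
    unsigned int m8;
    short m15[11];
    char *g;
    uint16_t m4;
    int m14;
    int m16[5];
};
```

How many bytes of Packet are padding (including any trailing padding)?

m5 at 0 (size 4, align 4) → ends 4
m7 at 4 (size 4, align 4) → ends 8
m9 at 8 (size 2, align 2) → ends 10
pad 2 to align 4 for m8
m8 at 12 (size 4, align 4) → ends 16
m15 at 16 (size 22, align 2) → ends 38
pad 2 to align 8 for g
g at 40 (size 8, align 8) → ends 48
m4 at 48 (size 2, align 2) → ends 50
pad 2 to align 4 for m14
m14 at 52 (size 4, align 4) → ends 56
m16 at 56 (size 20, align 4) → ends 76
tail pad 4 to reach multiple of 8
total 80 bytes, alignment 8
data bytes 70, size 80 → padding 10

10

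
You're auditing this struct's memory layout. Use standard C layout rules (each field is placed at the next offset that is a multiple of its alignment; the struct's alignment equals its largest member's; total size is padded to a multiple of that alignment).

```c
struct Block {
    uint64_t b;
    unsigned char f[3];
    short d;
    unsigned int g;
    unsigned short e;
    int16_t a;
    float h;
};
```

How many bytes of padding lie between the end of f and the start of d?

1

0..8  b  (8B, 8-aligned)
8..11  f  (3B, 1-aligned)
11..12  -- padding (1B)
12..14  d  (2B, 2-aligned)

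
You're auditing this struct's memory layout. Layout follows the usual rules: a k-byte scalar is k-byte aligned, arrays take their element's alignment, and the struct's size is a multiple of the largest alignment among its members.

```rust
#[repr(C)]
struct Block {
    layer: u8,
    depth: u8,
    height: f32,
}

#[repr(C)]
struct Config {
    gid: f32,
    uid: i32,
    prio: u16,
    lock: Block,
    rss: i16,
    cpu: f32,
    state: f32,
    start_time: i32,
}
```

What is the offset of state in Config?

Block: @0: layer [1B, align 1] → 1; @1: depth [1B, align 1] → 2; +2 pad (align 4); @4: height [4B, align 4] → 8; size 8, align 4
@0: gid [4B, align 4] → 4
@4: uid [4B, align 4] → 8
@8: prio [2B, align 2] → 10
+2 pad (align 4)
@12: lock [8B, align 4] → 20
@20: rss [2B, align 2] → 22
+2 pad (align 4)
@24: cpu [4B, align 4] → 28
@28: state [4B, align 4] → 32

28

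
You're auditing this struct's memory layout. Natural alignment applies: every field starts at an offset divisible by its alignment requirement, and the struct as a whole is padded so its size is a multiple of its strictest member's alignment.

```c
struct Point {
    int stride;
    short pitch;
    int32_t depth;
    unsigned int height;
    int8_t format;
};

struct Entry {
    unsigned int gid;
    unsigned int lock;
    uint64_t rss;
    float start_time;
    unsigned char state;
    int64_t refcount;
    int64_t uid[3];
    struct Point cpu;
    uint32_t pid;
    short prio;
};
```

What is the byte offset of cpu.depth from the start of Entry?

Point: stride at 0 (size 4, align 4) → ends 4; pitch at 4 (size 2, align 2) → ends 6; pad 2 to align 4 for depth; depth at 8 (size 4, align 4) → ends 12; height at 12 (size 4, align 4) → ends 16; format at 16 (size 1, align 1) → ends 17; tail pad 3 to reach multiple of 4; total 20 bytes, alignment 4
gid at 0 (size 4, align 4) → ends 4
lock at 4 (size 4, align 4) → ends 8
rss at 8 (size 8, align 8) → ends 16
start_time at 16 (size 4, align 4) → ends 20
state at 20 (size 1, align 1) → ends 21
pad 3 to align 8 for refcount
refcount at 24 (size 8, align 8) → ends 32
uid at 32 (size 24, align 8) → ends 56
cpu at 56 (size 20, align 4) → ends 76
within Point: depth at 8
56 + 8 = 64

64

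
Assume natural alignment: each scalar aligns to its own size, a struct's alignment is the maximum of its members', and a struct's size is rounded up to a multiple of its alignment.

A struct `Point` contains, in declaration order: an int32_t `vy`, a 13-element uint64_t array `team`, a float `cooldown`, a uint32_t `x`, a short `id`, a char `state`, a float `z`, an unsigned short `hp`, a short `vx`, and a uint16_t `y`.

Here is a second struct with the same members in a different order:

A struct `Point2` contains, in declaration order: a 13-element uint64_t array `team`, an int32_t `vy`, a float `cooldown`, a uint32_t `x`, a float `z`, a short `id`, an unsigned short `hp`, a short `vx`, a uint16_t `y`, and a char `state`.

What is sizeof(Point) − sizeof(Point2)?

0..4  vy  (4B, 4-aligned)
4..8  -- padding (4B)
8..112  team  (104B, 8-aligned)
112..116  cooldown  (4B, 4-aligned)
116..120  x  (4B, 4-aligned)
120..122  id  (2B, 2-aligned)
122..123  state  (1B, 1-aligned)
123..124  -- padding (1B)
124..128  z  (4B, 4-aligned)
128..130  hp  (2B, 2-aligned)
130..132  vx  (2B, 2-aligned)
132..134  y  (2B, 2-aligned)
134..136  -- tail padding (2B)
sizeof = 136, alignof = 8
— Point2 —
0..104  team  (104B, 8-aligned)
104..108  vy  (4B, 4-aligned)
108..112  cooldown  (4B, 4-aligned)
112..116  x  (4B, 4-aligned)
116..120  z  (4B, 4-aligned)
120..122  id  (2B, 2-aligned)
122..124  hp  (2B, 2-aligned)
124..126  vx  (2B, 2-aligned)
126..128  y  (2B, 2-aligned)
128..129  state  (1B, 1-aligned)
129..136  -- tail padding (7B)
sizeof = 136, alignof = 8
136 − 136 = 0

0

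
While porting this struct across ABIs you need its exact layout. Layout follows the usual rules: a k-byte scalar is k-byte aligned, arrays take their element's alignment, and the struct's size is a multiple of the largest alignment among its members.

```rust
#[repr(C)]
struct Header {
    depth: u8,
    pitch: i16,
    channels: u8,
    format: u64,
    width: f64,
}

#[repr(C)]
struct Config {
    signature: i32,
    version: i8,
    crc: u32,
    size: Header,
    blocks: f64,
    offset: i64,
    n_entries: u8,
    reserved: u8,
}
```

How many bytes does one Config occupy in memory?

64 bytes

Header: depth at 0 (size 1, align 1) → ends 1; pad 1 to align 2 for pitch; pitch at 2 (size 2, align 2) → ends 4; channels at 4 (size 1, align 1) → ends 5; pad 3 to align 8 for format; format at 8 (size 8, align 8) → ends 16; width at 16 (size 8, align 8) → ends 24; total 24 bytes, alignment 8
signature at 0 (size 4, align 4) → ends 4
version at 4 (size 1, align 1) → ends 5
pad 3 to align 4 for crc
crc at 8 (size 4, align 4) → ends 12
pad 4 to align 8 for size
size at 16 (size 24, align 8) → ends 40
blocks at 40 (size 8, align 8) → ends 48
offset at 48 (size 8, align 8) → ends 56
n_entries at 56 (size 1, align 1) → ends 57
reserved at 57 (size 1, align 1) → ends 58
tail pad 6 to reach multiple of 8
total 64 bytes, alignment 8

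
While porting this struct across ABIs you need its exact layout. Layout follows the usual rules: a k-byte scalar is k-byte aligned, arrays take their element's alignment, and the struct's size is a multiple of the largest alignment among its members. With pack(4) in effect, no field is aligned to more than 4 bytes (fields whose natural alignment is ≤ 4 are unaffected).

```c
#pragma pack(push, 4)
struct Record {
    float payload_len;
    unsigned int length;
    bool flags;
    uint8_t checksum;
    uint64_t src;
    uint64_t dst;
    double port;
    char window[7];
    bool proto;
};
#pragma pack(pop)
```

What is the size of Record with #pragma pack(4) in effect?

@0: payload_len [4B, align 4] → 4
@4: length [4B, align 4] → 8
@8: flags [1B, align 1] → 9
@9: checksum [1B, align 1] → 10
+2 pad (align 4)
@12: src [8B, align 4] → 20
@20: dst [8B, align 4] → 28
@28: port [8B, align 4] → 36
@36: window [7B, align 1] → 43
@43: proto [1B, align 1] → 44
size 44, align 4

44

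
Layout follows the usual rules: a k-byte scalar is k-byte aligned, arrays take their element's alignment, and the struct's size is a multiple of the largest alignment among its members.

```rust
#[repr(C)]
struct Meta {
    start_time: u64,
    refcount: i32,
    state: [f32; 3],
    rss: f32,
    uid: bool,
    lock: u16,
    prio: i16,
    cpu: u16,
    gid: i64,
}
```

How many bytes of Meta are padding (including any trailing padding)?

5

start_time at 0 (size 8, align 8) → ends 8
refcount at 8 (size 4, align 4) → ends 12
state at 12 (size 12, align 4) → ends 24
rss at 24 (size 4, align 4) → ends 28
uid at 28 (size 1, align 1) → ends 29
pad 1 to align 2 for lock
lock at 30 (size 2, align 2) → ends 32
prio at 32 (size 2, align 2) → ends 34
cpu at 34 (size 2, align 2) → ends 36
pad 4 to align 8 for gid
gid at 40 (size 8, align 8) → ends 48
total 48 bytes, alignment 8
data bytes 43, size 48 → padding 5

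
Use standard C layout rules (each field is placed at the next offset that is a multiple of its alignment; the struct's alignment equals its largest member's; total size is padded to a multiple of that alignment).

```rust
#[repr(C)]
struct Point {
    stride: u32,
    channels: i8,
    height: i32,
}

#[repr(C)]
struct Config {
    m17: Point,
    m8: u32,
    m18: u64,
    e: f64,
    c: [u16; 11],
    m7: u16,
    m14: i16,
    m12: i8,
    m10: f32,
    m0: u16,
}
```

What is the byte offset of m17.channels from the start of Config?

Point: 0..4  stride  (4B, 4-aligned); 4..5  channels  (1B, 1-aligned); 5..8  -- padding (3B); 8..12  height  (4B, 4-aligned); sizeof = 12, alignof = 4
0..12  m17  (12B, 4-aligned)
within Point: channels at 4
0 + 4 = 4

4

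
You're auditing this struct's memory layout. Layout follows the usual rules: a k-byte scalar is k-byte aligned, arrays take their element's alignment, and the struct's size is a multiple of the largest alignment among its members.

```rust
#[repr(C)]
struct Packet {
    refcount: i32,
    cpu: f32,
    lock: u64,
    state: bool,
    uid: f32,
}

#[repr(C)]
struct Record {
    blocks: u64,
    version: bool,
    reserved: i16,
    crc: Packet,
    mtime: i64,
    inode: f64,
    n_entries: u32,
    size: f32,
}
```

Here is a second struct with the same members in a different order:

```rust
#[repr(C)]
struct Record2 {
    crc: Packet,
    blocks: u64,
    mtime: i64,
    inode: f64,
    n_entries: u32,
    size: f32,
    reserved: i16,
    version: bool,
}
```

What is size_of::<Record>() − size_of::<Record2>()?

Packet: 0..4  refcount  (4B, 4-aligned); 4..8  cpu  (4B, 4-aligned); 8..16  lock  (8B, 8-aligned); 16..17  state  (1B, 1-aligned); 17..20  -- padding (3B); 20..24  uid  (4B, 4-aligned); sizeof = 24, alignof = 8
0..8  blocks  (8B, 8-aligned)
8..9  version  (1B, 1-aligned)
9..10  -- padding (1B)
10..12  reserved  (2B, 2-aligned)
12..16  -- padding (4B)
16..40  crc  (24B, 8-aligned)
40..48  mtime  (8B, 8-aligned)
48..56  inode  (8B, 8-aligned)
56..60  n_entries  (4B, 4-aligned)
60..64  size  (4B, 4-aligned)
sizeof = 64, alignof = 8
— Record2 —
0..24  crc  (24B, 8-aligned)
24..32  blocks  (8B, 8-aligned)
32..40  mtime  (8B, 8-aligned)
40..48  inode  (8B, 8-aligned)
48..52  n_entries  (4B, 4-aligned)
52..56  size  (4B, 4-aligned)
56..58  reserved  (2B, 2-aligned)
58..59  version  (1B, 1-aligned)
59..64  -- tail padding (5B)
sizeof = 64, alignof = 8
64 − 64 = 0

0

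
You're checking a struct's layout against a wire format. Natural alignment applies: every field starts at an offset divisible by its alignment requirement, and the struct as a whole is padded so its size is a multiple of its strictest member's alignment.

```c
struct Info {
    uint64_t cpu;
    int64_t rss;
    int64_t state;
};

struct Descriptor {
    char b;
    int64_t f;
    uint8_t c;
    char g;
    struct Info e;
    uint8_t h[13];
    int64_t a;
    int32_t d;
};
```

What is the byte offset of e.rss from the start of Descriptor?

32

Info: cpu at 0 (size 8, align 8) → ends 8; rss at 8 (size 8, align 8) → ends 16; state at 16 (size 8, align 8) → ends 24; total 24 bytes, alignment 8
b at 0 (size 1, align 1) → ends 1
pad 7 to align 8 for f
f at 8 (size 8, align 8) → ends 16
c at 16 (size 1, align 1) → ends 17
g at 17 (size 1, align 1) → ends 18
pad 6 to align 8 for e
e at 24 (size 24, align 8) → ends 48
within Info: rss at 8
24 + 8 = 32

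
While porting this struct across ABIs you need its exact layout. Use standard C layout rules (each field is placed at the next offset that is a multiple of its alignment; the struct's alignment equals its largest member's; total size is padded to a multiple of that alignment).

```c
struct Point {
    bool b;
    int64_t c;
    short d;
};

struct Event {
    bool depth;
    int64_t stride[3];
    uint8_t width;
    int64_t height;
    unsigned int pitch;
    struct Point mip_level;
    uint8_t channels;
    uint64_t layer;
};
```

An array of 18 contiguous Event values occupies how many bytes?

Point: b at 0 (size 1, align 1) → ends 1; pad 7 to align 8 for c; c at 8 (size 8, align 8) → ends 16; d at 16 (size 2, align 2) → ends 18; tail pad 6 to reach multiple of 8; total 24 bytes, alignment 8
depth at 0 (size 1, align 1) → ends 1
pad 7 to align 8 for stride
stride at 8 (size 24, align 8) → ends 32
width at 32 (size 1, align 1) → ends 33
pad 7 to align 8 for height
height at 40 (size 8, align 8) → ends 48
pitch at 48 (size 4, align 4) → ends 52
pad 4 to align 8 for mip_level
mip_level at 56 (size 24, align 8) → ends 80
channels at 80 (size 1, align 1) → ends 81
pad 7 to align 8 for layer
layer at 88 (size 8, align 8) → ends 96
total 96 bytes, alignment 8
array of 18: 18 × 96 = 1728

1728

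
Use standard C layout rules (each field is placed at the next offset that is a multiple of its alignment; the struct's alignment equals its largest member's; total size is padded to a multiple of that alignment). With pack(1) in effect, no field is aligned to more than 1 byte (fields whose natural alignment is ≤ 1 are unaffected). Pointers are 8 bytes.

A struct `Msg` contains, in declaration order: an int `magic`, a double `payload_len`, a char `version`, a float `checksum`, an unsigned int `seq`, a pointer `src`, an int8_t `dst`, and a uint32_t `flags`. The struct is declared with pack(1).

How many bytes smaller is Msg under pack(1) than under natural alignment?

14

natural layout:
  0..4  magic  (4B, 4-aligned)
  4..8  -- padding (4B)
  8..16  payload_len  (8B, 8-aligned)
  16..17  version  (1B, 1-aligned)
  17..20  -- padding (3B)
  20..24  checksum  (4B, 4-aligned)
  24..28  seq  (4B, 4-aligned)
  28..32  -- padding (4B)
  32..40  src  (8B, 8-aligned)
  40..41  dst  (1B, 1-aligned)
  41..44  -- padding (3B)
  44..48  flags  (4B, 4-aligned)
  sizeof = 48, alignof = 8
packed(1) layout:
  0..4  magic  (4B, 1-aligned)
  4..12  payload_len  (8B, 1-aligned)
  12..13  version  (1B, 1-aligned)
  13..17  checksum  (4B, 1-aligned)
  17..21  seq  (4B, 1-aligned)
  21..29  src  (8B, 1-aligned)
  29..30  dst  (1B, 1-aligned)
  30..34  flags  (4B, 1-aligned)
  sizeof = 34, alignof = 1
48 − 34 = 14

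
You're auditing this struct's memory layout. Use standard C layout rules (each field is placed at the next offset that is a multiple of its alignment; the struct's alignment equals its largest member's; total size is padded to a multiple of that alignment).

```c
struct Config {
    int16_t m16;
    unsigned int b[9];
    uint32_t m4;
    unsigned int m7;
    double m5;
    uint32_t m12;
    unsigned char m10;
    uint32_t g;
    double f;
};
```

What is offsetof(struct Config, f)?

@0: m16 [2B, align 2] → 2
+2 pad (align 4)
@4: b [36B, align 4] → 40
@40: m4 [4B, align 4] → 44
@44: m7 [4B, align 4] → 48
@48: m5 [8B, align 8] → 56
@56: m12 [4B, align 4] → 60
@60: m10 [1B, align 1] → 61
+3 pad (align 4)
@64: g [4B, align 4] → 68
+4 pad (align 8)
@72: f [8B, align 8] → 80

72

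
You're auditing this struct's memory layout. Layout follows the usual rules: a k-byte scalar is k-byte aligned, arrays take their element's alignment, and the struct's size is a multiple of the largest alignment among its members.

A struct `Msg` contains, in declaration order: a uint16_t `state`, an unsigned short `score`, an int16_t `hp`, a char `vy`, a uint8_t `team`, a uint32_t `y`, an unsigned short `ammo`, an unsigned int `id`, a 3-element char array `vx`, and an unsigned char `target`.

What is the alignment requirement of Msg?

member alignments: state=2, score=2, hp=2, vy=1, team=1, y=4, ammo=2, id=4, vx=1, target=1
max = 4

4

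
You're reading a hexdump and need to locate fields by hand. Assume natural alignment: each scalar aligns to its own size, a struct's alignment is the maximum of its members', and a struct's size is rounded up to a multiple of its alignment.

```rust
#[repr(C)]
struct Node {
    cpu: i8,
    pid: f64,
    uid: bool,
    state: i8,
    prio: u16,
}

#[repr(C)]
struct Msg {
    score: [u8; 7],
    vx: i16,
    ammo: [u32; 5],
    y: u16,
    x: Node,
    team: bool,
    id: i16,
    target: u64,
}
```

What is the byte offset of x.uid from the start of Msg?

Node: cpu at 0 (size 1, align 1) → ends 1; pad 7 to align 8 for pid; pid at 8 (size 8, align 8) → ends 16; uid at 16 (size 1, align 1) → ends 17; state at 17 (size 1, align 1) → ends 18; prio at 18 (size 2, align 2) → ends 20; tail pad 4 to reach multiple of 8; total 24 bytes, alignment 8
score at 0 (size 7, align 1) → ends 7
pad 1 to align 2 for vx
vx at 8 (size 2, align 2) → ends 10
pad 2 to align 4 for ammo
ammo at 12 (size 20, align 4) → ends 32
y at 32 (size 2, align 2) → ends 34
pad 6 to align 8 for x
x at 40 (size 24, align 8) → ends 64
within Node: uid at 16
40 + 16 = 56

56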